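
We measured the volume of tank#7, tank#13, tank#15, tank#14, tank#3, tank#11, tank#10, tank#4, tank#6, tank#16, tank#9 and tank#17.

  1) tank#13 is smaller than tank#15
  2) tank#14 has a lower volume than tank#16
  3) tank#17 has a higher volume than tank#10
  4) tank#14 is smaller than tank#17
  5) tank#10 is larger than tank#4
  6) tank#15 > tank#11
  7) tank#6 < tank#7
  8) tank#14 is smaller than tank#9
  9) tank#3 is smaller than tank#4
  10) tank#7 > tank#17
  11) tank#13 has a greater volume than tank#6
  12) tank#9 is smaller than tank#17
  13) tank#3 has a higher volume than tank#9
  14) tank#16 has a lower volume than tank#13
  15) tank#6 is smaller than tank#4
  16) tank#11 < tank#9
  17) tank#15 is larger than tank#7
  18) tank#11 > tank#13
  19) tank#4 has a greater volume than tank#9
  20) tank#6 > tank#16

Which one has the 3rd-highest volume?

tank#17

Piecing the relations together gives one ordering: tank#14 < tank#16 < tank#6 < tank#13 < tank#11 < tank#9 < tank#3 < tank#4 < tank#10 < tank#17 < tank#7 < tank#15.
The 3rd largest is tank#17.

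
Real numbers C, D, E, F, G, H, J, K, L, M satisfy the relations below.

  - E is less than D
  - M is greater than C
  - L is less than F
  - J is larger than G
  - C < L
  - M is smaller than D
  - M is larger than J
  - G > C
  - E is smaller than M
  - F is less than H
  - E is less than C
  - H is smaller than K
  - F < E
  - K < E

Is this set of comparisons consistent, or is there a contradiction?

inconsistent

We have C < L stated directly, yet also L < F < H < K < E < C by chaining the others — so L < C. Contradiction.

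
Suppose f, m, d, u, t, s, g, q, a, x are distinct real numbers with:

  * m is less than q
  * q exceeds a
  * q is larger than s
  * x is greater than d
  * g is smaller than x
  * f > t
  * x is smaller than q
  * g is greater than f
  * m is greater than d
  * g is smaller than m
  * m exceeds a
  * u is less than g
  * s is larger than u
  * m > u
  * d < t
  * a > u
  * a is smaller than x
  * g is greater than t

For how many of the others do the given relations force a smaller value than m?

6

From m the given relations immediately reach u, d, a, g.
From those, t, f — 6 in total.
No other element is forced below m by the given relations, so the count is 6.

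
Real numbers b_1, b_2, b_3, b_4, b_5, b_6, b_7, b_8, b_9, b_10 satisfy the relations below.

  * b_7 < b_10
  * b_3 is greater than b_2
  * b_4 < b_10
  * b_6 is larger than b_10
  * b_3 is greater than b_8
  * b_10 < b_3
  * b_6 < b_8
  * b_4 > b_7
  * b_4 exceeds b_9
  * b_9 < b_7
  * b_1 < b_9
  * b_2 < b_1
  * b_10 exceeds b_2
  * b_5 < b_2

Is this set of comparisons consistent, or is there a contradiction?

The single ordering b_5 < b_2 < b_1 < b_9 < b_7 < b_4 < b_10 < b_6 < b_8 < b_3 satisfies every listed relation, so no contradiction arises.

consistent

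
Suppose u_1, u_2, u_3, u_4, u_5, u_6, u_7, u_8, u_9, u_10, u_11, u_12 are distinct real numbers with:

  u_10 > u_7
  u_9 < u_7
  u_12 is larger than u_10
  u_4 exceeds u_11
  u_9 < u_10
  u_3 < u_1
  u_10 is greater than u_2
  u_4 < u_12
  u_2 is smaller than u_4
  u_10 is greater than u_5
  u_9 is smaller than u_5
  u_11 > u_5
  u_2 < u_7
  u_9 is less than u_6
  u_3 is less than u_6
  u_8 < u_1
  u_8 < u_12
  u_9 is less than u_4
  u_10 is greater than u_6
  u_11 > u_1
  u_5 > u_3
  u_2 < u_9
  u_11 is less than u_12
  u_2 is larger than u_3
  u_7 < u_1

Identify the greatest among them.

u_12

Chaining downward from u_12: directly below it, u_10, u_8, u_11, u_4; then u_2, u_9, u_5, u_7, u_6, u_1; then u_3.
That covers every other element, and nothing is given above u_12, so u_12 is the greatest.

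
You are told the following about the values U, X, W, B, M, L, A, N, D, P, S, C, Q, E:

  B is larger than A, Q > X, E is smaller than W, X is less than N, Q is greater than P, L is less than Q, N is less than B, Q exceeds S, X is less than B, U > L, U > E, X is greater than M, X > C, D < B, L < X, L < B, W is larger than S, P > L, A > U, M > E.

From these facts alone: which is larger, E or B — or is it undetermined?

E < M and M < X give E < X.
With X < N: E < M < X < N.
Then N < B extends the chain to B.
So B is larger.

B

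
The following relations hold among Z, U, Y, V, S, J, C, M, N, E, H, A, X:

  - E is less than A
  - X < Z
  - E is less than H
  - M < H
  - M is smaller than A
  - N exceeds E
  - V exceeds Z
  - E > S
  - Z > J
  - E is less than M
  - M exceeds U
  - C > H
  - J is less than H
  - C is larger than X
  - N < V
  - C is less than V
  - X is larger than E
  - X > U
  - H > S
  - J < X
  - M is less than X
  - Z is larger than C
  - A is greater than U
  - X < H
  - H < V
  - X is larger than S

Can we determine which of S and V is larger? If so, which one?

Chaining the given relations: S < E < M < X < H < C < Z < V.
So V is larger.

V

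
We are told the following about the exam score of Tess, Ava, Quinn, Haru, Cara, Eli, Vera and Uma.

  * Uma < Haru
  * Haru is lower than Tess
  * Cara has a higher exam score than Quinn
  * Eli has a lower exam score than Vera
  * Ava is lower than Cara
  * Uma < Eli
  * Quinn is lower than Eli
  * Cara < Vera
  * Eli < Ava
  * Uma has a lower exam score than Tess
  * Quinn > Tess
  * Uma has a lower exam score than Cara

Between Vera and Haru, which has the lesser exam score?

Haru < Tess and Tess < Quinn give Haru < Quinn.
With Quinn < Eli: Haru < Tess < Quinn < Eli.
With Eli < Ava: Haru < Tess < Quinn < Eli < Ava.
With Ava < Cara: Haru < Tess < Quinn < Eli < Ava < Cara.
Then Cara < Vera extends the chain to Vera.
So Haru < Vera; Haru is the lower of the two.

Haru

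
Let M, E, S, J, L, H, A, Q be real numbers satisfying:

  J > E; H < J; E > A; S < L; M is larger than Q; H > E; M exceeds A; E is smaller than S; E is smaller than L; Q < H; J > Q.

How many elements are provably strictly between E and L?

1

The relations place E below L. An element lies strictly between them when it is forced above E and also forced below L.
Above E: {S, H, J}. Below L: {A, S}.
Intersection: {S} — 1.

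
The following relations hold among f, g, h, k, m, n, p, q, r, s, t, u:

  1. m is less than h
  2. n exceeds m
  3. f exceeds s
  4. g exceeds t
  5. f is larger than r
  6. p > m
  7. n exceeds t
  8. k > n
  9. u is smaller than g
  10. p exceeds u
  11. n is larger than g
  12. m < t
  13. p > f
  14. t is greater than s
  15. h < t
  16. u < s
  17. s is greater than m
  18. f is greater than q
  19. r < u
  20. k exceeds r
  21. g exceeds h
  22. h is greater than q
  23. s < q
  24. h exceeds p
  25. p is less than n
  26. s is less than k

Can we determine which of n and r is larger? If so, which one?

r < u and u < s give r < s.
With s < f: r < u < s < f.
Then f < p extends the chain to p.
Then p < h extends the chain to h.
Then h < t extends the chain to t.
With t < g: r < u < s < f < p < h < t < g.
With g < n: r < u < s < f < p < h < t < g < n.
So n is larger.

n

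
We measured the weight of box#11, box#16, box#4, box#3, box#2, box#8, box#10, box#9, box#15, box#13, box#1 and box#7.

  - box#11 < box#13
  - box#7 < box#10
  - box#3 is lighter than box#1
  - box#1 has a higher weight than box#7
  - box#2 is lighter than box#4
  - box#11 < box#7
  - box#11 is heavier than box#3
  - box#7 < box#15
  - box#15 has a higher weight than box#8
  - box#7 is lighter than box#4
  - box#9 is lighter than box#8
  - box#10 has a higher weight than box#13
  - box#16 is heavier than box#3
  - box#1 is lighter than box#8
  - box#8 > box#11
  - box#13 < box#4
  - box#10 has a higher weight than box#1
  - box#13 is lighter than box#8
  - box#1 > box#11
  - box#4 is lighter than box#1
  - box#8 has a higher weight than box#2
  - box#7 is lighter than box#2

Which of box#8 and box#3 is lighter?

box#3

Following the relations from box#3: box#3 < box#11 < box#7 < box#2 < box#4 < box#1 < box#8.
So box#3 < box#8; box#3 is the lighter of the two.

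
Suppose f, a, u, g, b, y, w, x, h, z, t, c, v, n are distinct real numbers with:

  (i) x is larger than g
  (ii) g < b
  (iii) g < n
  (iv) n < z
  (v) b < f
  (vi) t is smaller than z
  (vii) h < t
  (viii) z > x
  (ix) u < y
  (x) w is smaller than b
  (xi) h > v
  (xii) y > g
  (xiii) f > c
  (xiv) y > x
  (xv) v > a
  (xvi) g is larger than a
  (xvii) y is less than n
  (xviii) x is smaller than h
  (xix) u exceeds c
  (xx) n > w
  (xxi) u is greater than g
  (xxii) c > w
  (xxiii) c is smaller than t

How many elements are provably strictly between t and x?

1

The relations place x below t. An element lies strictly between them when it is forced above x and also forced below t.
Above x: {h, y, n, z}. Below t: {a, w, g, c, v, h}.
Intersection: {h} — 1.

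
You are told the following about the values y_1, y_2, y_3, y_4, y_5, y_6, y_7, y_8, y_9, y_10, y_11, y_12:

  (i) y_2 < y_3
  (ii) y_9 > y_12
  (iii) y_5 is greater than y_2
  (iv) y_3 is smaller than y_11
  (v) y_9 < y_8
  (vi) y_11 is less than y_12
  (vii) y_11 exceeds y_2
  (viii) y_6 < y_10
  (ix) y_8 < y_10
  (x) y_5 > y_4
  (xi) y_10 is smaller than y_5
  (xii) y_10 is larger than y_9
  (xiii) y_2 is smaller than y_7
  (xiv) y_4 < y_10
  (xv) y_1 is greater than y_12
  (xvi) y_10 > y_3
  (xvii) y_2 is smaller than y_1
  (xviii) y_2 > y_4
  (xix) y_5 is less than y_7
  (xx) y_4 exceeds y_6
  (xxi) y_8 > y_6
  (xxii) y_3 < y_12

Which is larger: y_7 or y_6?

y_7

The relevant relations are y_6 < y_4; y_4 < y_2; y_2 < y_3; y_3 < y_11; y_11 < y_12; y_12 < y_9; y_9 < y_8; y_8 < y_10; y_10 < y_5; y_5 < y_7.
Chaining these gives y_6 < y_4 < y_2 < y_3 < y_11 < y_12 < y_9 < y_8 < y_10 < y_5 < y_7.
So y_6 < y_7; y_7 is the larger of the two.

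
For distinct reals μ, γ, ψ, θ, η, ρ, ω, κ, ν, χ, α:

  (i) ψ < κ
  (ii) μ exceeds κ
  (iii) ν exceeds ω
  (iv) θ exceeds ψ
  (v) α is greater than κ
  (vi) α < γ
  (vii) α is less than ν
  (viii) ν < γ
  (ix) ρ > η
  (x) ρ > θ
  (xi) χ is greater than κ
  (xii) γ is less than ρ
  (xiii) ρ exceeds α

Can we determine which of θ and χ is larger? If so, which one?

Following every chain through θ: above θ we get ρ; below θ we get ψ.
χ is not reached, and no chain runs the other way from χ to θ.
So the given relations leave the order of θ and χ undetermined.

undetermined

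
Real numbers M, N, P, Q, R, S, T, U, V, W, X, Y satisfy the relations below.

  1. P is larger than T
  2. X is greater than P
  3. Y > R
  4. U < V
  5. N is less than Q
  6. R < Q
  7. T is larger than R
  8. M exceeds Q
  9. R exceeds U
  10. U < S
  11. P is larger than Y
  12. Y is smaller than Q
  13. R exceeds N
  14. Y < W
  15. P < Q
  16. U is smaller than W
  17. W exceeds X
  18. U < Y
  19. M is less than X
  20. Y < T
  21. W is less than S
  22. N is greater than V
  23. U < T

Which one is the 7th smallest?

P

Piecing the relations together gives one ordering: U < V < N < R < Y < T < P < Q < M < X < W < S.
Counting 7 from the smallest end gives P.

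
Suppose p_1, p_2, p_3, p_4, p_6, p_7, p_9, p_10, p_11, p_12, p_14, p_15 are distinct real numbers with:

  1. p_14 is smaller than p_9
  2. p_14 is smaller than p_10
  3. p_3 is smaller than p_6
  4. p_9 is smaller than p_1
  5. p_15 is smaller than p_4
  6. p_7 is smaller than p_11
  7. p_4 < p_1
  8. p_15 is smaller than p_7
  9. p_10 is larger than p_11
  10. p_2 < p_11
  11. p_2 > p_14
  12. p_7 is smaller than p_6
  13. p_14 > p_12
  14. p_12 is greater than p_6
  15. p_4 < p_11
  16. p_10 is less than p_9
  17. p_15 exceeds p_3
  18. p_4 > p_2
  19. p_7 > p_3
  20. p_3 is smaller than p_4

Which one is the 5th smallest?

p_12

The consecutive relations fix a unique order: p_3 < p_15 < p_7 < p_6 < p_12 < p_14 < p_2 < p_4 < p_11 < p_10 < p_9 < p_1.
Counting 5 from the smallest end gives p_12.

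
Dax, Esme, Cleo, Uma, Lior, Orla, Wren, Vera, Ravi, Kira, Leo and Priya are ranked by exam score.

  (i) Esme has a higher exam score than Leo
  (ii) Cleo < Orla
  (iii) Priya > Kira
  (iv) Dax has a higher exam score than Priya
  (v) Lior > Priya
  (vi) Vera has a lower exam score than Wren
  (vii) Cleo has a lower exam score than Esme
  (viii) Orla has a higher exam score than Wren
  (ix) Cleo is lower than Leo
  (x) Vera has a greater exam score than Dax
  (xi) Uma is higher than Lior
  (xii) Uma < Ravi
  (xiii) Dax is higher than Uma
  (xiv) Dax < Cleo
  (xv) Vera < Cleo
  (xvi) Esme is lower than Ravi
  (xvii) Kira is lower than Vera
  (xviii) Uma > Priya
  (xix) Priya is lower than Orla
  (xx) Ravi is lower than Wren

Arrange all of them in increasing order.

Kira < Priya < Lior < Uma < Dax < Vera < Cleo < Leo < Esme < Ravi < Wren < Orla

Each adjacent pair is fixed by a given relation: Kira < Priya; Priya < Lior; Lior < Uma; Uma < Dax; Dax < Vera; Vera < Cleo; Cleo < Leo; Leo < Esme; Esme < Ravi; Ravi < Wren; Wren < Orla. Chaining them end to end gives the full order.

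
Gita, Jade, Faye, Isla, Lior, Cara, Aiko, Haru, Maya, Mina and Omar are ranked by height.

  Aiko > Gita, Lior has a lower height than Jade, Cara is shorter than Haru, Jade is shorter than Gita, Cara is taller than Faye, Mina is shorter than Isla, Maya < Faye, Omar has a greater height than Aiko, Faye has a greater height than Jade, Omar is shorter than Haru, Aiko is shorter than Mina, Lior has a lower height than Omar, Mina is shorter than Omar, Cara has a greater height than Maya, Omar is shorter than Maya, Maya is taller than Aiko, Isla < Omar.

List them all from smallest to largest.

Lior < Jade < Gita < Aiko < Mina < Isla < Omar < Maya < Faye < Cara < Haru

Each adjacent pair is fixed by a given relation: Lior < Jade; Jade < Gita; Gita < Aiko; Aiko < Mina; Mina < Isla; Isla < Omar; Omar < Maya; Maya < Faye; Faye < Cara; Cara < Haru. Chaining them end to end gives the full order.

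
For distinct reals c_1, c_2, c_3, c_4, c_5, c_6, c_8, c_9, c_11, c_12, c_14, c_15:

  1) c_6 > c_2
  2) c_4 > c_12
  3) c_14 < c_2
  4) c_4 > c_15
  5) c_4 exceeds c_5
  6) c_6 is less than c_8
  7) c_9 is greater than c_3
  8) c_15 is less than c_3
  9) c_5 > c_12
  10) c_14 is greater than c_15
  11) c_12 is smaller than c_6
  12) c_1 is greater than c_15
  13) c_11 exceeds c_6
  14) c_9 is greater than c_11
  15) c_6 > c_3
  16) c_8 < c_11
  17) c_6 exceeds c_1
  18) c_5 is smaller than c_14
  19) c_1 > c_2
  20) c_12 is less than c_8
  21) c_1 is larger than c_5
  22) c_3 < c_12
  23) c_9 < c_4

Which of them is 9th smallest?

Piecing the relations together gives one ordering: c_15 < c_3 < c_12 < c_5 < c_14 < c_2 < c_1 < c_6 < c_8 < c_11 < c_9 < c_4.
Counting 9 from the smallest end gives c_8.

c_8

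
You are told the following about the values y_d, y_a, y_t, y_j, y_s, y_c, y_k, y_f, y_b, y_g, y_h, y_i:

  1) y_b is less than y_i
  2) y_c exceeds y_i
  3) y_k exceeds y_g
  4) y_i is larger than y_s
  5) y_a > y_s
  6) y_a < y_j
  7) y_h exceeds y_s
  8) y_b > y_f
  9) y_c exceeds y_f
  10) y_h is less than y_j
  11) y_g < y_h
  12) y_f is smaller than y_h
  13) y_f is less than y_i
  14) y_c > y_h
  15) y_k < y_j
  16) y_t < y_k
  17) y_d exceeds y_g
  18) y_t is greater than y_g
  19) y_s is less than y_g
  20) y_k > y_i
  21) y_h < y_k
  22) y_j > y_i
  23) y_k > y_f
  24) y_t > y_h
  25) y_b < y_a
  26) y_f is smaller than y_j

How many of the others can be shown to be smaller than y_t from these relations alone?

From y_t the given relations immediately reach y_g, y_h.
From those, y_s, y_f — 4 in total.
Nothing else is reachable below y_t; 4 in all.

4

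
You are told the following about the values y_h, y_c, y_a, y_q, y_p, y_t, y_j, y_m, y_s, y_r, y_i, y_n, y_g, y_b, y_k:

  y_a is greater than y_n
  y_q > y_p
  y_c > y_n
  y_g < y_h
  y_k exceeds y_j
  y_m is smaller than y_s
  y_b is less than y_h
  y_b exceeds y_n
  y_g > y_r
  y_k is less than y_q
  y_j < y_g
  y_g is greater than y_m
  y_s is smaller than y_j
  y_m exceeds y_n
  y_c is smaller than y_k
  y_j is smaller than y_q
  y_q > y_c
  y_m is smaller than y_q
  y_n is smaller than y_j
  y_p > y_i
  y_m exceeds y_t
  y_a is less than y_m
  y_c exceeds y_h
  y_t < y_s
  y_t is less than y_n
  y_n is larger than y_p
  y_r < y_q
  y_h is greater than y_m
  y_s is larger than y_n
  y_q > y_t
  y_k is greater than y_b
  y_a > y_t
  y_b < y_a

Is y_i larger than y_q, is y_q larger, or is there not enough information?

y_q

Link the given pairs in sequence: y_i < y_p; y_p < y_n; y_n < y_b; y_b < y_a; y_a < y_m; y_m < y_s; y_s < y_j; y_j < y_g; y_g < y_h; y_h < y_c; y_c < y_k; y_k < y_q.
Together: y_i < y_p < y_n < y_b < y_a < y_m < y_s < y_j < y_g < y_h < y_c < y_k < y_q.
So y_q is larger.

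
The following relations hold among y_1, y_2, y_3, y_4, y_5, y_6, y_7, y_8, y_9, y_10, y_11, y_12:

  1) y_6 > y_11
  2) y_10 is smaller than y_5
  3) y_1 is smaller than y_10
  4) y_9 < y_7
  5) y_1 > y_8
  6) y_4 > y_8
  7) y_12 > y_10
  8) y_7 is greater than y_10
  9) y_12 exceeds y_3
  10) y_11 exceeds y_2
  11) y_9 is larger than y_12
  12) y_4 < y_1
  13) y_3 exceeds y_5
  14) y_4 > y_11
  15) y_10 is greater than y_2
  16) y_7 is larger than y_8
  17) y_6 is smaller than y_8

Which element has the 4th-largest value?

y_3

Chaining the given pairs: y_2 < y_11 < y_6 < y_8 < y_4 < y_1 < y_10 < y_5 < y_3 < y_12 < y_9 < y_7.
Counting 4 from the largest end gives y_3.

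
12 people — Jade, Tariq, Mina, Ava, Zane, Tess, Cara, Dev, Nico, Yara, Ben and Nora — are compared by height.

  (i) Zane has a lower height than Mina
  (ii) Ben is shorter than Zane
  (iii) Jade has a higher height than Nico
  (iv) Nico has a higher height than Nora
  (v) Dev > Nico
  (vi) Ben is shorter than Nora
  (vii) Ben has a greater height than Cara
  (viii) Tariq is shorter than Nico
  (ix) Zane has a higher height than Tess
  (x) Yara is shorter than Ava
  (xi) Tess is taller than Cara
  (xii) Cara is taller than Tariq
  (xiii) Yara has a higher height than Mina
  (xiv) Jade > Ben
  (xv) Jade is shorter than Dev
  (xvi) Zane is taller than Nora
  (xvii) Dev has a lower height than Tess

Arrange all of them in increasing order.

Tariq < Cara < Ben < Nora < Nico < Jade < Dev < Tess < Zane < Mina < Yara < Ava

Nothing is placed below Tariq, so it is least; from there Tariq < Cara; Cara < Ben; Ben < Nora; Nora < Nico; Nico < Jade; Jade < Dev; Dev < Tess; Tess < Zane; Zane < Mina; Mina < Yara; Yara < Ava, each given directly.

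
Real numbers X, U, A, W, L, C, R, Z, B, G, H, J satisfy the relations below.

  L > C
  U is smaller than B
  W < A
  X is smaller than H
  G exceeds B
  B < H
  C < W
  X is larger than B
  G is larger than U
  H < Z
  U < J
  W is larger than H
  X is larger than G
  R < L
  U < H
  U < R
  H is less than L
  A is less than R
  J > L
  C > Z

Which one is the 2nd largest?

Piecing the relations together gives one ordering: U < B < G < X < H < Z < C < W < A < R < L < J.
The 2nd largest is L.

L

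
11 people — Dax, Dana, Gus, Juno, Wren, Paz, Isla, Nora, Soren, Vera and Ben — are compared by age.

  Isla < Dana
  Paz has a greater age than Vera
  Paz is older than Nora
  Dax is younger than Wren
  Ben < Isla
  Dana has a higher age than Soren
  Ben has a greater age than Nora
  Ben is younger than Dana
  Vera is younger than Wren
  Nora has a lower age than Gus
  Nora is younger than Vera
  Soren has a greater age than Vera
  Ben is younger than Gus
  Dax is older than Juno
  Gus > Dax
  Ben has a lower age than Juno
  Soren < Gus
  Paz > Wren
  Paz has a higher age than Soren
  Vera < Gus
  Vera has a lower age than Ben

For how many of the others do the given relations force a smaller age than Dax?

4

Directly below Dax: Juno.
One step further: Ben (2 so far).
One step further: Nora, Vera (4 so far).
Nothing else is reachable below Dax; 4 in all.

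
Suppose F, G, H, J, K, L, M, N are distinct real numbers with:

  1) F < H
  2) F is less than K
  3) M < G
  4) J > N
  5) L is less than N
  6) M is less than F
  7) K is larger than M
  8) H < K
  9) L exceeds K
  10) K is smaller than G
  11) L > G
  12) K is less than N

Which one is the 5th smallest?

The consecutive relations fix a unique order: M < F < H < K < G < L < N < J.
The 5th smallest is G.

G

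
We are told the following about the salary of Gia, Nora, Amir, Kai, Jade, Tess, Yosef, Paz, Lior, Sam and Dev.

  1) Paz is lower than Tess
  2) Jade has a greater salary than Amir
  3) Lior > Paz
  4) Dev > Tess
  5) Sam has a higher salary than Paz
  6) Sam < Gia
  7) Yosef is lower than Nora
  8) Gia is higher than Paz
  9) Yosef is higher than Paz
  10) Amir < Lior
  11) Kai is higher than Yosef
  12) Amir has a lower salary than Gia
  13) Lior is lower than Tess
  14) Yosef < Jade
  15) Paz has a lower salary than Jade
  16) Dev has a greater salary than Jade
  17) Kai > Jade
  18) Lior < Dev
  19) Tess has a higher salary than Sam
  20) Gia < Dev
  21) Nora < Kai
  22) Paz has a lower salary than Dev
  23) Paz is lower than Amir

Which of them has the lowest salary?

Chaining upward from Paz: directly above it, Sam, Amir, Lior, Tess, Yosef, Jade, Gia, Dev; then Nora, Kai.
That covers every other element, and nothing is given below Paz, so Paz is the lowest salary.

Paz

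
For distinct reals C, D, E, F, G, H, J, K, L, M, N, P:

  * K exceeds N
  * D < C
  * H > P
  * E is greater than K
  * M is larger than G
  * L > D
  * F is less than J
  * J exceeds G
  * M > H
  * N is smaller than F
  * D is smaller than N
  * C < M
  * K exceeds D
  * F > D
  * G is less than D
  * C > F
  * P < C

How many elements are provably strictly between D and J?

2

The relations place D below J. An element lies strictly between them when it is forced above D and also forced below J.
Above D: {N, F, C, K, M, L, E}. Below J: {G, N, F}.
Intersection: {N, F} — 2.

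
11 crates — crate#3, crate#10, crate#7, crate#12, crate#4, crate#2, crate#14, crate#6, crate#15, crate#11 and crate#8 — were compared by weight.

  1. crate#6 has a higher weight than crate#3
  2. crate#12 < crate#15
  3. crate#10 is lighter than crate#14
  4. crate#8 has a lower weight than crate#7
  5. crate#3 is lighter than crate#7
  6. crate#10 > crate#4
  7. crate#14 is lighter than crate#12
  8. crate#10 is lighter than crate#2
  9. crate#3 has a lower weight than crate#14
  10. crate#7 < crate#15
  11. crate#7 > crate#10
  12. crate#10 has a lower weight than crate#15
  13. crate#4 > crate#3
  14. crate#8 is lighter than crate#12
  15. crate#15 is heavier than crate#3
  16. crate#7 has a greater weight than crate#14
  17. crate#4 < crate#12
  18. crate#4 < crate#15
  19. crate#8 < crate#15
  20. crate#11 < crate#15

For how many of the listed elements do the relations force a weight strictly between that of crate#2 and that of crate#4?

1

The relations place crate#4 below crate#2. An element lies strictly between them when it is forced above crate#4 and also forced below crate#2.
Above crate#4: {crate#10, crate#14, crate#7, crate#12, crate#15}. Below crate#2: {crate#3, crate#10}.
Intersection: {crate#10} — 1.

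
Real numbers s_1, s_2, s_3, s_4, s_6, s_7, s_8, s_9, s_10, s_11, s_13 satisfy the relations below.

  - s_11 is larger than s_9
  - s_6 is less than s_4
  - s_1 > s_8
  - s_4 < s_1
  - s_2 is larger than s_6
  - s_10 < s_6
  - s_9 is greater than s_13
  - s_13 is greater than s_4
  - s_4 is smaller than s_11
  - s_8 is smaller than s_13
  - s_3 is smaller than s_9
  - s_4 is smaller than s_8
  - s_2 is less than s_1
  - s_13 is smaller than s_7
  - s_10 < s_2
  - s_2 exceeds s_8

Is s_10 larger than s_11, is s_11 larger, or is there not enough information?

s_11

s_10 < s_6 and s_6 < s_4 give s_10 < s_4.
With s_4 < s_8: s_10 < s_6 < s_4 < s_8.
With s_8 < s_13: s_10 < s_6 < s_4 < s_8 < s_13.
Then s_13 < s_9 extends the chain to s_9.
Then s_9 < s_11 extends the chain to s_11.
So s_11 is larger.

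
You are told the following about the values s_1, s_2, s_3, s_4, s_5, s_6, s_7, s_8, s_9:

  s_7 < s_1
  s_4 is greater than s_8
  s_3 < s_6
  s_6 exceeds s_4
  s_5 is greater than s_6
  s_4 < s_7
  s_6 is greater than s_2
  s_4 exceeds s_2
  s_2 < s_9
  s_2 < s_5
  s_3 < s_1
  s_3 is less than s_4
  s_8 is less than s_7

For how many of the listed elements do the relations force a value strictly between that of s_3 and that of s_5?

2

The relations place s_3 below s_5. An element lies strictly between them when it is forced above s_3 and also forced below s_5.
Above s_3: {s_4, s_7, s_1, s_6}. Below s_5: {s_2, s_8, s_4, s_6}.
Intersection: {s_4, s_6} — 2.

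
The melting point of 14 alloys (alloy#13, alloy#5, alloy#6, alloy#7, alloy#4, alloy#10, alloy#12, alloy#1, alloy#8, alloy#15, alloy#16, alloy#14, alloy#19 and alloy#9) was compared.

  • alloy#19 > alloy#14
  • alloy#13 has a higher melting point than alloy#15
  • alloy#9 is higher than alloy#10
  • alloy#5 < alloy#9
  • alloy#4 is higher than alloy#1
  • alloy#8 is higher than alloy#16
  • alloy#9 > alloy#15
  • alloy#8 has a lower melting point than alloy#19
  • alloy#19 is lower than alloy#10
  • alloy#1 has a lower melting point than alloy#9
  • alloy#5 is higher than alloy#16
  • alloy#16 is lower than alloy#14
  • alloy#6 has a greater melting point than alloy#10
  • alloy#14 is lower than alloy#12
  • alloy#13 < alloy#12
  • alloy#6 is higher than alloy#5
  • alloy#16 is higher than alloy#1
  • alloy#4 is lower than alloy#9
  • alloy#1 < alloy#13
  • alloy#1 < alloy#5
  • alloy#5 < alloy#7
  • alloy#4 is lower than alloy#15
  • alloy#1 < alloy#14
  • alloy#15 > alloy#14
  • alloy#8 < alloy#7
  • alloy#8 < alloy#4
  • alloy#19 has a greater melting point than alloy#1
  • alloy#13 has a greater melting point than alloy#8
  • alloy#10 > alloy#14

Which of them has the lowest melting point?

alloy#1

Chaining upward from alloy#1: directly above it, alloy#16, alloy#14, alloy#5, alloy#4, alloy#19, alloy#13, alloy#9; then alloy#8, alloy#15, alloy#10, alloy#12, alloy#7, alloy#6.
That covers every other element, and nothing is given below alloy#1, so alloy#1 is the lowest melting point.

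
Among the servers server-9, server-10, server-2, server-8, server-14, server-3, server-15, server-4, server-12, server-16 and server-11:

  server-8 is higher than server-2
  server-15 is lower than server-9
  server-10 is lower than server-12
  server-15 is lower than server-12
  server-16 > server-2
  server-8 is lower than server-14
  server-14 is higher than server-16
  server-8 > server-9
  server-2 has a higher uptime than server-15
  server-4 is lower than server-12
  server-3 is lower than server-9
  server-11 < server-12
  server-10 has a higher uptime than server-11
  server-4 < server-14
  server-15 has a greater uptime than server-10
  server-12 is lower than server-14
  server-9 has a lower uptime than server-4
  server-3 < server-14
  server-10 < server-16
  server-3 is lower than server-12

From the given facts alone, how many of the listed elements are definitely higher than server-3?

Directly above server-3: server-9, server-12, server-14.
One step further: server-4, server-8 (5 so far).
No other element is forced above server-3 by the given relations, so the count is 5.

5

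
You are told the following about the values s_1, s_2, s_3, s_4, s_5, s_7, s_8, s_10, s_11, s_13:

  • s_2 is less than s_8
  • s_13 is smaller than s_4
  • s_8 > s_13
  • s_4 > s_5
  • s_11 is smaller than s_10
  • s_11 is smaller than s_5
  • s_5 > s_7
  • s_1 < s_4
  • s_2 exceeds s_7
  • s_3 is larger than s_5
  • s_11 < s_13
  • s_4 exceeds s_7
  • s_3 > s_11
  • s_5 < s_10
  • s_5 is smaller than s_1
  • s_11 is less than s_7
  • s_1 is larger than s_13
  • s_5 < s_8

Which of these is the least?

s_11

s_7 is not least since s_11 < s_7; s_5 is not least since s_7 < s_5; s_13 is not least since s_11 < s_13; s_2 is not least since s_7 < s_2; s_10 is not least since s_11 < s_10; s_1 is not least since s_5 < s_1; s_8 is not least since s_5 < s_8; s_3 is not least since s_11 < s_3; s_4 is not least since s_7 < s_4.
Only s_11 has nothing below it, so s_11 is the least.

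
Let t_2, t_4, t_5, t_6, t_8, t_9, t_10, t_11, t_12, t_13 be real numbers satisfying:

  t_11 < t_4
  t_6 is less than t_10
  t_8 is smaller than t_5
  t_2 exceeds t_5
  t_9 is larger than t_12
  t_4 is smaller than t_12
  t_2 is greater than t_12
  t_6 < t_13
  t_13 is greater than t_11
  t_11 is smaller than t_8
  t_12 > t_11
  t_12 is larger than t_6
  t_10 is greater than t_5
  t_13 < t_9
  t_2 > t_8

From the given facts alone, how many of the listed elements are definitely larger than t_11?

The elements the relations force above t_11 are t_4, t_8, t_5, t_12, t_10, t_13, t_2, t_9 — no chain reaches any other.
That is 8.

8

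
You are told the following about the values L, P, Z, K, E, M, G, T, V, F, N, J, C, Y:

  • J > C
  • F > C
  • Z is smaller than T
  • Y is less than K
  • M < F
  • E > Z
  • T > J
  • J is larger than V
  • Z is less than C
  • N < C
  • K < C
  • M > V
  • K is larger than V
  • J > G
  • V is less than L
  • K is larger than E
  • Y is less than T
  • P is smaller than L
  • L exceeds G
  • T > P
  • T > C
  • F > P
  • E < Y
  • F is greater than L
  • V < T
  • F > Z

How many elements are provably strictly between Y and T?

Chaining upward from Y reaches: K, C, J, F.
Chaining downward from T reaches: V, Z, G, P, N, E, K, C, J.
Strictly between Y and T are those in both lists: K, C, J — 3 elements.

3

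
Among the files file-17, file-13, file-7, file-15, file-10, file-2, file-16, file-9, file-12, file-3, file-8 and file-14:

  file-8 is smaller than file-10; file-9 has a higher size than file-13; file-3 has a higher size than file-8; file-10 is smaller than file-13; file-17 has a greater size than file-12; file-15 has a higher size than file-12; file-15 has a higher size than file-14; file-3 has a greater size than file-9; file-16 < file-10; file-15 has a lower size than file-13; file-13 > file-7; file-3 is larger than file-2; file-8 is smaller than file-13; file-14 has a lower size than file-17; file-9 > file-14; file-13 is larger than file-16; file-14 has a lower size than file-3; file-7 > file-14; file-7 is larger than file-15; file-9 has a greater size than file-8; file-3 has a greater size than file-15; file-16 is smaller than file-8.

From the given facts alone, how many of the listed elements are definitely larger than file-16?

The elements the relations force above file-16 are file-8, file-10, file-13, file-9, file-3 — no chain reaches any other.
That is 5.

5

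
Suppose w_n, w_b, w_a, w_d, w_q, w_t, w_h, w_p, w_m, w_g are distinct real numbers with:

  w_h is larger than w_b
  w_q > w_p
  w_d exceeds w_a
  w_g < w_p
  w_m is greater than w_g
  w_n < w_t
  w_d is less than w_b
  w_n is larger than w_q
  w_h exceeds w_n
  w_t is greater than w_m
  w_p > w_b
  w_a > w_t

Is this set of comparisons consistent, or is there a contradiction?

Chaining the given relations yields w_t < w_a < w_d < w_b < w_p < w_q < w_n, so w_t < w_n. But one relation states w_n < w_t. These cannot both hold.

inconsistent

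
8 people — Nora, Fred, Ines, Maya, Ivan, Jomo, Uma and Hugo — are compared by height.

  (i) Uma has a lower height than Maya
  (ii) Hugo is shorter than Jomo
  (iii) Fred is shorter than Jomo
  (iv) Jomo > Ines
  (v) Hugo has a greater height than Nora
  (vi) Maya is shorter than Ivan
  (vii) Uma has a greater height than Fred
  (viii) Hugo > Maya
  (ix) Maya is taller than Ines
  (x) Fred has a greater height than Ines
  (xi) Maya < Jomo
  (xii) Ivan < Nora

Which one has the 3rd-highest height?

The consecutive relations fix a unique order: Ines < Fred < Uma < Maya < Ivan < Nora < Hugo < Jomo.
The 3rd largest is Nora.

Nora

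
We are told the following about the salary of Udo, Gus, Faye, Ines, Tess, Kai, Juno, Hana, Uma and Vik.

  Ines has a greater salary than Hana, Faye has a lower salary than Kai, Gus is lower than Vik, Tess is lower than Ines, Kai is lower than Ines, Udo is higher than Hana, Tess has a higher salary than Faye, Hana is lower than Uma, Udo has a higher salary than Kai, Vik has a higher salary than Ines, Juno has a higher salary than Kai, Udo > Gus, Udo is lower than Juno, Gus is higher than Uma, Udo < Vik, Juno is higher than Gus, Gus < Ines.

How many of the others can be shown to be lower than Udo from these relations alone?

5

From Udo the given relations immediately reach Hana, Gus, Kai.
From those, Faye, Uma — 5 in total.
Nothing else is reachable below Udo; 5 in all.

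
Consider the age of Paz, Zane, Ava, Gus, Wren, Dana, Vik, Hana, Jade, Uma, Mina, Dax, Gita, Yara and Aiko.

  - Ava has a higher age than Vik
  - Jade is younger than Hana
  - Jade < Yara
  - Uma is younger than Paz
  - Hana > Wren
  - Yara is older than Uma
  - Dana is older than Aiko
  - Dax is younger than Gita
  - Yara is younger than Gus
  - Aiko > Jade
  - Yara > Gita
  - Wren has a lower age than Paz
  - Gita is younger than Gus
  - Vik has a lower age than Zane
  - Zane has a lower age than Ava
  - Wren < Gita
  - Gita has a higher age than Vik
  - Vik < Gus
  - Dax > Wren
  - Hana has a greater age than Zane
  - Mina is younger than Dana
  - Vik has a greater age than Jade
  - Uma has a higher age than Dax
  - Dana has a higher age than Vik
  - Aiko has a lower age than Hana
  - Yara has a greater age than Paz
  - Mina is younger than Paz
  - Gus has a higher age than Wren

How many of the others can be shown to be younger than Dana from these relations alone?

4

The elements the relations force below Dana are Jade, Vik, Aiko, Mina — no chain reaches any other.
That is 4.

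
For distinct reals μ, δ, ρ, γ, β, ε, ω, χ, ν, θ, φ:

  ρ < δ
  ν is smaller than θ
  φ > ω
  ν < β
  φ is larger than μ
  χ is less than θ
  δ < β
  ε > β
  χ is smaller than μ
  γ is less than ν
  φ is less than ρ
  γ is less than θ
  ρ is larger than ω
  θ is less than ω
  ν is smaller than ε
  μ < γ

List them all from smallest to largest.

The consecutive links are each given: χ < μ; μ < γ; γ < ν; ν < θ; θ < ω; ω < φ; φ < ρ; ρ < δ; δ < β; β < ε.

χ < μ < γ < ν < θ < ω < φ < ρ < δ < β < ε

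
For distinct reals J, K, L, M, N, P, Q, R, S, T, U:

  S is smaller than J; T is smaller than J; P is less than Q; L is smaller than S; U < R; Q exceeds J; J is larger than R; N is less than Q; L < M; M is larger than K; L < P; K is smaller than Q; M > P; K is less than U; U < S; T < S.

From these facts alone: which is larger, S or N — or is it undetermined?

undetermined

Following every chain through S: above S we get J, Q; below S we get K, T, U, L.
N is not reached, and no chain runs the other way from N to S.
So the given relations leave the order of S and N undetermined.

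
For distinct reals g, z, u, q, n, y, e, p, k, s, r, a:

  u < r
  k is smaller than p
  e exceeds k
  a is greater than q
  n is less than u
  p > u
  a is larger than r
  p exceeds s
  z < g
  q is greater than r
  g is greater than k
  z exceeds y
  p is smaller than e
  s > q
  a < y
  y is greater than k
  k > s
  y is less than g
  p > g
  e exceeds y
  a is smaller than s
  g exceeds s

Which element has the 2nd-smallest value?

u

The consecutive relations fix a unique order: n < u < r < q < a < s < k < y < z < g < p < e.
The 2nd smallest is u.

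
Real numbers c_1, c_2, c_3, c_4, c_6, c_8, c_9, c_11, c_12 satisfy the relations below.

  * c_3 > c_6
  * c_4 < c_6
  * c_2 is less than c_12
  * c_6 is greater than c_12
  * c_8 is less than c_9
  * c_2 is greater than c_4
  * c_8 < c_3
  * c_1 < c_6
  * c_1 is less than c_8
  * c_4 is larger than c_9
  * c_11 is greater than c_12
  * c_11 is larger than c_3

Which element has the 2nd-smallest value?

The consecutive relations fix a unique order: c_1 < c_8 < c_9 < c_4 < c_2 < c_12 < c_6 < c_3 < c_11.
The 2nd smallest is c_8.

c_8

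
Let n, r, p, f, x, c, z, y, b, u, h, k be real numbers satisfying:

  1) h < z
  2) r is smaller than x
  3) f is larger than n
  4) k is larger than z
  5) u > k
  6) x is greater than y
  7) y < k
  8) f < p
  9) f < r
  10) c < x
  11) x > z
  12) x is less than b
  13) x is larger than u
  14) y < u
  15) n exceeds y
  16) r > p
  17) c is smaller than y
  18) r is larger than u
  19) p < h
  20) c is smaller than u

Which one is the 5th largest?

k

The consecutive relations fix a unique order: c < y < n < f < p < h < z < k < u < r < x < b.
The 5th largest is k.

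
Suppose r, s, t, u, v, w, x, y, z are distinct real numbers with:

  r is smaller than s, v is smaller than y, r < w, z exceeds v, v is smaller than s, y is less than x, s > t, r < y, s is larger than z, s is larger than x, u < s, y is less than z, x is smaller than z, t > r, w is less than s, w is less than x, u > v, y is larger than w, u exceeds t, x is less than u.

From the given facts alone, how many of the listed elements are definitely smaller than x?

Directly below x: w, y.
One step further: r, v (4 so far).
No other element is forced below x by the given relations, so the count is 4.

4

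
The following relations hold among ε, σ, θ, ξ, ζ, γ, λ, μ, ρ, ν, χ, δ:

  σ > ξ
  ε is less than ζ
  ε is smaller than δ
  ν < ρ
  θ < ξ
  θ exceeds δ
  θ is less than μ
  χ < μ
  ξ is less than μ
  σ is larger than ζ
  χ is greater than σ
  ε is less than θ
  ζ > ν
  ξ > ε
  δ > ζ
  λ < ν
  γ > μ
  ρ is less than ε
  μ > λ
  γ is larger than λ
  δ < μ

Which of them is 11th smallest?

Piecing the relations together gives one ordering: λ < ν < ρ < ε < ζ < δ < θ < ξ < σ < χ < μ < γ.
The 11th smallest is μ.

μ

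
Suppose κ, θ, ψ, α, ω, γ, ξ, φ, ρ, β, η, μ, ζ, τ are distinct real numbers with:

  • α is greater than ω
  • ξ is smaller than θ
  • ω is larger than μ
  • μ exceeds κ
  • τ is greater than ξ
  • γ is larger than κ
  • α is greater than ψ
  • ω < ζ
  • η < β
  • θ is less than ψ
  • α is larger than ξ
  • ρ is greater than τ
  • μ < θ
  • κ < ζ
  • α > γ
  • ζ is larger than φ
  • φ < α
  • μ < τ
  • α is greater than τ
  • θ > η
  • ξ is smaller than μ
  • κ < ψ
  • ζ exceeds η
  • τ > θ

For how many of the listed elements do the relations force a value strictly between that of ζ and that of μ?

Chaining upward from μ reaches: θ, ω, τ, ψ, α, ρ.
Chaining downward from ζ reaches: κ, φ, ξ, η, ω.
Strictly between μ and ζ are those in both lists: ω — 1 element.

1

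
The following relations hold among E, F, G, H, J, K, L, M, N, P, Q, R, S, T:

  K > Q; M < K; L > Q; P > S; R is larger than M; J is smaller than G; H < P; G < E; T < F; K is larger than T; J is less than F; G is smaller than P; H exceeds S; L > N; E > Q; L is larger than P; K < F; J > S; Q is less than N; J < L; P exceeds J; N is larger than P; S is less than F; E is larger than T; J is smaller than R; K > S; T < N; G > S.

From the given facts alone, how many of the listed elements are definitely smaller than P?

4

The elements the relations force below P are S, J, G, H — no chain reaches any other.
That is 4.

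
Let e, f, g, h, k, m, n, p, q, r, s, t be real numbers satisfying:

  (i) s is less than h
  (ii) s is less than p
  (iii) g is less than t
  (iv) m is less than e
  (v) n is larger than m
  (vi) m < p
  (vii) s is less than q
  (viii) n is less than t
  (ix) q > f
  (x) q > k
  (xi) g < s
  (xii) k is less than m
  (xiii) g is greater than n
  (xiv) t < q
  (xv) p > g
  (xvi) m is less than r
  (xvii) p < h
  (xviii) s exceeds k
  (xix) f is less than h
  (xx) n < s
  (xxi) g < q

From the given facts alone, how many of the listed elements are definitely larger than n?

Directly above n: g, s, t.
One step further: p, h, q (6 so far).
No other element is forced above n by the given relations, so the count is 6.

6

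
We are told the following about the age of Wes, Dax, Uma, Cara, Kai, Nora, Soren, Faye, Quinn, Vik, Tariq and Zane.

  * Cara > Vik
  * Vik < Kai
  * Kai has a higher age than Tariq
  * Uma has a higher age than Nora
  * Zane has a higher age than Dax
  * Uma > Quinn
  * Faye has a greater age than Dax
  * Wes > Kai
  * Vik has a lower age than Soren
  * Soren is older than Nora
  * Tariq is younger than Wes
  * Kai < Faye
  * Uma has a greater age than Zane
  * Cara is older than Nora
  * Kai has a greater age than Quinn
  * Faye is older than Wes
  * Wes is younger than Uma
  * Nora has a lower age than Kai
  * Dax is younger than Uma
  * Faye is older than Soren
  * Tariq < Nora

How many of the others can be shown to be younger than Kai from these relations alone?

The elements the relations force below Kai are Quinn, Tariq, Vik, Nora — no chain reaches any other.
That is 4.

4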